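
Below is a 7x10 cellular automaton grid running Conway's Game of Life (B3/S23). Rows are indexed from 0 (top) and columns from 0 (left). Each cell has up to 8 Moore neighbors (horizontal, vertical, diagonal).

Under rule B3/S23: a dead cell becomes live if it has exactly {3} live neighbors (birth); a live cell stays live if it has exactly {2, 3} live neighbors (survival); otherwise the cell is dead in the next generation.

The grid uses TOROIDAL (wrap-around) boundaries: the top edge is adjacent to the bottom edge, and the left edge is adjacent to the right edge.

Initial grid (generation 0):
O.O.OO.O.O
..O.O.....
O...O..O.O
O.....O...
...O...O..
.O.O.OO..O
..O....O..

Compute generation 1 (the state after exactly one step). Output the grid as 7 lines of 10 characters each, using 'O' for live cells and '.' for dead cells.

Answer: ..O.OOO.O.
....O.O...
OO.O.O...O
O.....OOOO
O.O.OO.O..
...OO.OOO.
..O....O.O

Derivation:
Simulating step by step:
Generation 0 (given above): 23 live cells
Generation 1: 30 live cells
(generation 1 grid is the final answer)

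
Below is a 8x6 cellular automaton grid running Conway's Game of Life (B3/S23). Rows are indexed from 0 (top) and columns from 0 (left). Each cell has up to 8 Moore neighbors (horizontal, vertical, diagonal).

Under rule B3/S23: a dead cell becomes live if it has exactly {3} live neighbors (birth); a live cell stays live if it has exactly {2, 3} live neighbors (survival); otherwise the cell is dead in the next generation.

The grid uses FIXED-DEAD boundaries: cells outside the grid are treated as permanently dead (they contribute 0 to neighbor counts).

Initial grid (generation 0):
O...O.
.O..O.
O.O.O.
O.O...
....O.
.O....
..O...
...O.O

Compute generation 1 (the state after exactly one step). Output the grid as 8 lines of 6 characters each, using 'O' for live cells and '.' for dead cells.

Answer: ......
OO..OO
O.O...
......
.O....
......
..O...
......

Derivation:
Simulating step by step:
Generation 0 (given above): 14 live cells
Generation 1: 8 live cells
(generation 1 grid is the final answer)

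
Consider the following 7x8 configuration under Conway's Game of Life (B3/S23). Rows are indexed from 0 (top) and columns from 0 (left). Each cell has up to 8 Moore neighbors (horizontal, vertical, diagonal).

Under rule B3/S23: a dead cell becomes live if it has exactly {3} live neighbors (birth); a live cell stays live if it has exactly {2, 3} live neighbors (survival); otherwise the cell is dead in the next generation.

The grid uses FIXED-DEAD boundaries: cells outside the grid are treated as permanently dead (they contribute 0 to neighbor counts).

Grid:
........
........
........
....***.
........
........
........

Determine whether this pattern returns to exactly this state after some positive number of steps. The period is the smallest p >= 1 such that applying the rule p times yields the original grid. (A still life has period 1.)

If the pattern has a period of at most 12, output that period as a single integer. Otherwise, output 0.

Answer: 2

Derivation:
Simulating and comparing each generation to the original:
Gen 0 (original, given above): 3 live cells
Gen 1: 3 live cells, differs from original
Gen 2: 3 live cells, MATCHES original -> period = 2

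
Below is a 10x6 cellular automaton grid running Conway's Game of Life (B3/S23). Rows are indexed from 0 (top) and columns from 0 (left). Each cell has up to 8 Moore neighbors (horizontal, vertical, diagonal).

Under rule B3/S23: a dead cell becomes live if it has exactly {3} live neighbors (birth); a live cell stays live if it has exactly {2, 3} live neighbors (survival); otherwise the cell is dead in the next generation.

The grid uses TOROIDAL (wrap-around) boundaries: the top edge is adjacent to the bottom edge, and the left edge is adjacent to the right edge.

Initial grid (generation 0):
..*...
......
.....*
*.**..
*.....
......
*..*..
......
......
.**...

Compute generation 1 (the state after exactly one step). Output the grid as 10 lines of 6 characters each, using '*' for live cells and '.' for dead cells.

Simulating step by step:
Generation 0 (given above): 10 live cells
Generation 1: 8 live cells
(generation 1 grid is the final answer)

Answer: .**...
......
......
**...*
.*....
......
......
......
......
.**...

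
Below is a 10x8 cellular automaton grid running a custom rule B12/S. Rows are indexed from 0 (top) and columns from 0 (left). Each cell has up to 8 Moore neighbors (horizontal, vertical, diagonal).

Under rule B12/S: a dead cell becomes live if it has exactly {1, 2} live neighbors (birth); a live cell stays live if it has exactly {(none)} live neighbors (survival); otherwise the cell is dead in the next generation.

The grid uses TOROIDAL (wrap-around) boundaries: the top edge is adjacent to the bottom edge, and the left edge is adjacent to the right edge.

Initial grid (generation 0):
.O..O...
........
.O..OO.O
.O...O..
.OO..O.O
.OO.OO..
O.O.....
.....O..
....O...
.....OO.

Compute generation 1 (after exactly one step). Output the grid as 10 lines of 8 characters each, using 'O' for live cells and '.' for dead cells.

Simulating step by step:
Generation 0 (given above): 22 live cells
Generation 1: 31 live cells
(generation 1 grid is the final answer)

Answer: O.OO..OO
.OOO..OO
..OO....
...O...O
........
.......O
......OO
OOOOO.OO
...O...O
OOOO...O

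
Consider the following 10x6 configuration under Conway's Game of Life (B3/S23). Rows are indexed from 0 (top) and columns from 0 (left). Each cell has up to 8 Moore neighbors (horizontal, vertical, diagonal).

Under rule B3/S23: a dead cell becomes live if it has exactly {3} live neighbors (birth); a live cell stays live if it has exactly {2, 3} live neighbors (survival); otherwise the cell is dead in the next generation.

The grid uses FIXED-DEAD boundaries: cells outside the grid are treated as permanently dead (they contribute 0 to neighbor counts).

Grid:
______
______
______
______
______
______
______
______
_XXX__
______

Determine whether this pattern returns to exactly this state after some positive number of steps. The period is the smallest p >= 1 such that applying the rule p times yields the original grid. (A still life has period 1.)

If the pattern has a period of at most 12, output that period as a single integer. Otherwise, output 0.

Answer: 2

Derivation:
Simulating and comparing each generation to the original:
Gen 0 (original, given above): 3 live cells
Gen 1: 3 live cells, differs from original
Gen 2: 3 live cells, MATCHES original -> period = 2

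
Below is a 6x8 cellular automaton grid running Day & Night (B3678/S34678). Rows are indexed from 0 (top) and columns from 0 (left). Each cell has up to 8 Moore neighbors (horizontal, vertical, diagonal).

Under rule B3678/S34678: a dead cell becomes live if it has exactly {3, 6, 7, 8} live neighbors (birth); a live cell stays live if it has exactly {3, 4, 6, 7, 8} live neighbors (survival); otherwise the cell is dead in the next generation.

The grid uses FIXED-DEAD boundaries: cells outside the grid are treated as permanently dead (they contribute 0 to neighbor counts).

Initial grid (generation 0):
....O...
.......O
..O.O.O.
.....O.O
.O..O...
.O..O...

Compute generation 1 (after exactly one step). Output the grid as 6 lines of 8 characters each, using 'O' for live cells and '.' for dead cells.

Simulating step by step:
Generation 0 (given above): 11 live cells
Generation 1: 10 live cells
(generation 1 grid is the final answer)

Answer: ........
...O.O..
.....OOO
...OOOO.
.....O..
........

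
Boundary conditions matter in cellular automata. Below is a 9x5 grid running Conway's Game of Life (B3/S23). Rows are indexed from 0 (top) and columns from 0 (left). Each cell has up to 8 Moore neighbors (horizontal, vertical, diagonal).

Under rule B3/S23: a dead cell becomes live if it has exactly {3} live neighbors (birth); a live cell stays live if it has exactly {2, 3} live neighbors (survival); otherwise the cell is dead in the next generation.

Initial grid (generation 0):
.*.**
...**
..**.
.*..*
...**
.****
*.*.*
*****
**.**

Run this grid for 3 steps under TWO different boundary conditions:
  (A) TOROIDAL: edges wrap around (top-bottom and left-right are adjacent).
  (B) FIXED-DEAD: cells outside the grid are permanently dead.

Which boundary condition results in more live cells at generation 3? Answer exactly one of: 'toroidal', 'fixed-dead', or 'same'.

Under TOROIDAL boundary, generation 3:
.....
.....
**...
**..*
*....
.....
.....
.....
.....
Population = 6

Under FIXED-DEAD boundary, generation 3:
.....
.....
.....
.....
.....
.....
.....
.....
.....
Population = 0

Comparison: toroidal=6, fixed-dead=0 -> toroidal

Answer: toroidal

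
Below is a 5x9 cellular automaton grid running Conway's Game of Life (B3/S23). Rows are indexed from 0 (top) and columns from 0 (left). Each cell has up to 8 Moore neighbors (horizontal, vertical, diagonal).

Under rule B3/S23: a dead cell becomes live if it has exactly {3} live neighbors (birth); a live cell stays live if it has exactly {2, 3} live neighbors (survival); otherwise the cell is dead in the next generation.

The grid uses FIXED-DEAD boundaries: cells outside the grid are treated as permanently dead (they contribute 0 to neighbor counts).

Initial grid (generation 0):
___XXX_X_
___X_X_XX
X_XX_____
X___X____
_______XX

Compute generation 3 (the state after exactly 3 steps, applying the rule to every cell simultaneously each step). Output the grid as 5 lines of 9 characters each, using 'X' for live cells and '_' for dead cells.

Answer: _______XX
__XX___XX
___XX____
___XX____
_________

Derivation:
Simulating step by step:
Generation 0 (given above): 15 live cells
Generation 1: 12 live cells
___X_X_XX
_____X_XX
_XXX_____
_X_X_____
_________
Generation 2: 11 live cells
____X__XX
___X___XX
_X_XX____
_X_X_____
_________
Generation 3: 10 live cells
(generation 3 grid is the final answer)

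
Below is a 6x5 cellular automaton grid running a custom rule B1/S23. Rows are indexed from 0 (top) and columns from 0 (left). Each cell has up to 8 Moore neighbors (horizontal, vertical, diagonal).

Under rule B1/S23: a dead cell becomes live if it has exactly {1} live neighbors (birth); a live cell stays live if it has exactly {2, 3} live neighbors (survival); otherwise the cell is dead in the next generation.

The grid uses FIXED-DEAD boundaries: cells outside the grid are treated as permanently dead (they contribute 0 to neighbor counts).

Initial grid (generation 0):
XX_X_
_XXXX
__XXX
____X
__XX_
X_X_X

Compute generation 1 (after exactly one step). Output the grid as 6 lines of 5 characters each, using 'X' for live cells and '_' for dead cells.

Simulating step by step:
Generation 0 (given above): 16 live cells
Generation 1: 8 live cells
(generation 1 grid is the final answer)

Answer: XX_X_
_____
X____
____X
X_X__
__X__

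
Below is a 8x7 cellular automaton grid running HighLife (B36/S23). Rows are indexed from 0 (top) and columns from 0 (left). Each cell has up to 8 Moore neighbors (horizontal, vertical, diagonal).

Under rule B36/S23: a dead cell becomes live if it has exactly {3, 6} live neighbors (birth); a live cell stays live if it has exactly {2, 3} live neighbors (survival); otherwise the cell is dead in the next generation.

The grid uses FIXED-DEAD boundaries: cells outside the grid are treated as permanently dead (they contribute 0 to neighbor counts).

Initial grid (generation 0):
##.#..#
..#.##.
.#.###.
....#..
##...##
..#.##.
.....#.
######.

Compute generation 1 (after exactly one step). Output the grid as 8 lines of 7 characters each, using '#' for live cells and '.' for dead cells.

Simulating step by step:
Generation 0 (given above): 26 live cells
Generation 1: 25 live cells
(generation 1 grid is the final answer)

Answer: .#####.
#.....#
..#....
####..#
.#.#..#
.#..#..
....#.#
.#####.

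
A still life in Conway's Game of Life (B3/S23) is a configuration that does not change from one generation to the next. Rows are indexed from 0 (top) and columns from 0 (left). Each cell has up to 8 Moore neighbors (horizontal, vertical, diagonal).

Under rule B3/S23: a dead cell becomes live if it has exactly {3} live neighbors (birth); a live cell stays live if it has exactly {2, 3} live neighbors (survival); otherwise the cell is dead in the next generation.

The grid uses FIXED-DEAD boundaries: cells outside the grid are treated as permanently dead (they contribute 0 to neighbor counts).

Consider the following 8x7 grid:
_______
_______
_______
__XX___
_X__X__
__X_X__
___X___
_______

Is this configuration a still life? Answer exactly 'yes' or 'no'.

Compute generation 1 and compare to generation 0 (given above):
Generation 1:
_______
_______
_______
__XX___
_X__X__
__X_X__
___X___
_______
The grids are IDENTICAL -> still life.

Answer: yes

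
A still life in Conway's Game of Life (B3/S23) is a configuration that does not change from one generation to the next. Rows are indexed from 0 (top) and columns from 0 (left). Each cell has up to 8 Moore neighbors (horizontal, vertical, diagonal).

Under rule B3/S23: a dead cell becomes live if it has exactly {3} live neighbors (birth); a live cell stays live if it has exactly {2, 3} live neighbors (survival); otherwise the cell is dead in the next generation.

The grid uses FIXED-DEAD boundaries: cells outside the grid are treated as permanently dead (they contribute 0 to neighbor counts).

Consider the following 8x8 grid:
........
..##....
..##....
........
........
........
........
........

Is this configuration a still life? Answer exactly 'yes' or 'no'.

Answer: yes

Derivation:
Compute generation 1 and compare to generation 0 (given above):
Generation 1:
........
..##....
..##....
........
........
........
........
........
The grids are IDENTICAL -> still life.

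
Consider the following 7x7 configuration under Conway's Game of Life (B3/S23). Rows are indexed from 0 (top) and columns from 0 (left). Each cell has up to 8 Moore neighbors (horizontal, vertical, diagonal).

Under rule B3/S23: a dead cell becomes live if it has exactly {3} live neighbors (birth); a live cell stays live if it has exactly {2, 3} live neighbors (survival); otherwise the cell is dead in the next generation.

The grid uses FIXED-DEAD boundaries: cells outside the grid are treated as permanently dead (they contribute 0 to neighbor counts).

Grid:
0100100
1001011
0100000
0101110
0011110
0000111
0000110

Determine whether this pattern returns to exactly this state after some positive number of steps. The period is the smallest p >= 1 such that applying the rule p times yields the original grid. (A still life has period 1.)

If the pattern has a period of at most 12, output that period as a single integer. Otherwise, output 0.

Simulating and comparing each generation to the original:
Gen 0 (original, given above): 20 live cells
Gen 1: 17 live cells, differs from original
Gen 2: 13 live cells, differs from original
Gen 3: 10 live cells, differs from original
Gen 4: 8 live cells, differs from original
Gen 5: 5 live cells, differs from original
Gen 6: 4 live cells, differs from original
Gen 7: 0 live cells, differs from original
Gen 8: 0 live cells, differs from original
Gen 9: 0 live cells, differs from original
Gen 10: 0 live cells, differs from original
Gen 11: 0 live cells, differs from original
Gen 12: 0 live cells, differs from original
No period found within 12 steps.

Answer: 0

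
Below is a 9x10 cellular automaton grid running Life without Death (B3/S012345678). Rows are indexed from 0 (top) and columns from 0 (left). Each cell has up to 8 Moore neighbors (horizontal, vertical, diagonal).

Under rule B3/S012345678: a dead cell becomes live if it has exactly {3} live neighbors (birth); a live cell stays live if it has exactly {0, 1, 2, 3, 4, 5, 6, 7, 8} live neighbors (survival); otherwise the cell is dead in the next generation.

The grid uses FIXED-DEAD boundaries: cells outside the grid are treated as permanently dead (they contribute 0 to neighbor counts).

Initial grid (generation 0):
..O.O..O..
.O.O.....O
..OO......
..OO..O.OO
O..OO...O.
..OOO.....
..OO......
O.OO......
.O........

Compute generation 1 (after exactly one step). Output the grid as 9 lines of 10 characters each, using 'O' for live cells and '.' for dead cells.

Simulating step by step:
Generation 0 (given above): 26 live cells
Generation 1: 40 live cells
(generation 1 grid is the final answer)

Answer: ..OOO..O..
.O.OO....O
.OOOO...OO
.OOO..OOOO
OO.OOO.OOO
.OOOO.....
..OO......
O.OO......
.OO.......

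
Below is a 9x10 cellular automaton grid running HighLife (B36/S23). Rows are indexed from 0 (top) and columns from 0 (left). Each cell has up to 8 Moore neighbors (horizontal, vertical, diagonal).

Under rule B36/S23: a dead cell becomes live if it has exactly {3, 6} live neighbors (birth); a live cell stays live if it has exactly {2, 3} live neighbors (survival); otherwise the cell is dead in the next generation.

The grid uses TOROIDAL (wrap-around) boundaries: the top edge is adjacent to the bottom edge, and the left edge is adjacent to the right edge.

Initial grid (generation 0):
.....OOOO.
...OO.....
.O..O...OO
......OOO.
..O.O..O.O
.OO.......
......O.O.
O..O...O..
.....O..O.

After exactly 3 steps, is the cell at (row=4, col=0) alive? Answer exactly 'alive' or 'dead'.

Answer: dead

Derivation:
Simulating step by step:
Generation 0 (given above): 26 live cells
Generation 1: 38 live cells
.....OOOO.
...OO.O..O
...OOO..OO
O..O.OO...
.OOO..OO..
.OOO...OO.
.OO....O..
......OOOO
....OO..OO
Generation 2: 30 live cells
...O......
...O.O...O
O.O....OOO
OO..O...OO
O....O..O.
O.......O.
OO.O....OO
O....OO..O
....O.O...
Generation 3: 26 live cells
...O.O....
O.OOO....O
..OOO..O..
..........
.......OO.
.......OO.
.O.....OO.
.O..OOOOO.
....O.O...

Cell (4,0) at generation 3: 0 -> dead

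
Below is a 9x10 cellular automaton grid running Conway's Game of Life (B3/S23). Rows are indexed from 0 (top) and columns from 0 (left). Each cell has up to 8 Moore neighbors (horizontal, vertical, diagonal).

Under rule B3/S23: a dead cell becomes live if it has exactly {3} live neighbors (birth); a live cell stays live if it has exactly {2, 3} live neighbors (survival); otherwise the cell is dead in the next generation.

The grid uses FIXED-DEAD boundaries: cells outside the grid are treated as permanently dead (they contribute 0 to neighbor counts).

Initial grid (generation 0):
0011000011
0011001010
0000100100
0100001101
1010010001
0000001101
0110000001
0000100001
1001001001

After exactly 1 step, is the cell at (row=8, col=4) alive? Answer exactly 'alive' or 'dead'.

Answer: dead

Derivation:
Simulating step by step:
Generation 0 (given above): 30 live cells
Generation 1: 28 live cells
0011000111
0010100011
0011010000
0100011100
0100010001
0010001001
0000000001
0111000011
0000000000

Cell (8,4) at generation 1: 0 -> dead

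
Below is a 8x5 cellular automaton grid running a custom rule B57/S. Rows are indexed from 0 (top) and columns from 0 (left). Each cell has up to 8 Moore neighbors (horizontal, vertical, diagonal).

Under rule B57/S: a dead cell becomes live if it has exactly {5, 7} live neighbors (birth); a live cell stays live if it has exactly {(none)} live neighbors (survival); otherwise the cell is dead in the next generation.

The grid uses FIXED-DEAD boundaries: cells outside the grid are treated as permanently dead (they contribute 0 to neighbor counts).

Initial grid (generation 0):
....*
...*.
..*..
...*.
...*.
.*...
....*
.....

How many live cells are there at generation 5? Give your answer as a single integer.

Answer: 0

Derivation:
Simulating step by step:
Generation 0 (given above): 7 live cells
Generation 1: 0 live cells
.....
.....
.....
.....
.....
.....
.....
.....
Generation 2: 0 live cells
.....
.....
.....
.....
.....
.....
.....
.....
Generation 3: 0 live cells
.....
.....
.....
.....
.....
.....
.....
.....
Generation 4: 0 live cells
.....
.....
.....
.....
.....
.....
.....
.....
Generation 5: 0 live cells
.....
.....
.....
.....
.....
.....
.....
.....
Population at generation 5: 0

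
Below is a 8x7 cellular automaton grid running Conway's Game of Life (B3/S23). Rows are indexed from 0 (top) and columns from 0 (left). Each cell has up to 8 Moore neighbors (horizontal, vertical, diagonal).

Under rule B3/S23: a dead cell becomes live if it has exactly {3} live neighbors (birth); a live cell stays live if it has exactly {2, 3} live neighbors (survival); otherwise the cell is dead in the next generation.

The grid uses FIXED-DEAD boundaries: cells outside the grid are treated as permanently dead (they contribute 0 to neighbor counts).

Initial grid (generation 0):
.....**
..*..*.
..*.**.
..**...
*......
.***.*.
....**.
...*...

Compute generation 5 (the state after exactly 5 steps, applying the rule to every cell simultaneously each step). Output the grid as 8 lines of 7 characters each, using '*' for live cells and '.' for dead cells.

Simulating step by step:
Generation 0 (given above): 17 live cells
Generation 1: 18 live cells
.....**
...*...
.**.**.
.****..
....*..
.***.*.
.....*.
....*..
Generation 2: 13 live cells
.......
..**..*
.*...*.
.*.....
.....*.
..**.*.
..**.*.
.......
Generation 3: 10 live cells
.......
..*....
.*.....
.......
..*.*..
..**.**
..**...
.......
Generation 4: 8 live cells
.......
.......
.......
.......
..*.**.
.*...*.
..***..
.......
Generation 5: 8 live cells
(generation 5 grid is the final answer)

Answer: .......
.......
.......
.......
....**.
.*...*.
..***..
...*...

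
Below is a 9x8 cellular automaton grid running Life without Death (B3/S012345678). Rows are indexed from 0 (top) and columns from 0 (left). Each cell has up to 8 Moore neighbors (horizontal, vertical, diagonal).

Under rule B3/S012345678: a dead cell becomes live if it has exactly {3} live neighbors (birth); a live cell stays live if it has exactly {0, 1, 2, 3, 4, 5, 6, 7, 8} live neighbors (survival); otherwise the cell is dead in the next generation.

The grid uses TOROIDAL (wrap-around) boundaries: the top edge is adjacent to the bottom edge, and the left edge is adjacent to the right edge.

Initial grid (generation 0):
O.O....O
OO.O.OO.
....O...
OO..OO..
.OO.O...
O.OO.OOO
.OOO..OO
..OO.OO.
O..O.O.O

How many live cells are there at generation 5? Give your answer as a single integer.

Answer: 46

Derivation:
Simulating step by step:
Generation 0 (given above): 35 live cells
Generation 1: 44 live cells
O.OO.O.O
OOOOOOO.
..OOO.OO
OOO.OO..
.OO.O...
O.OO.OOO
.OOO..OO
..OO.OO.
O..O.O.O
Generation 2: 46 live cells
O.OO.O.O
OOOOOOO.
..OOO.OO
OOO.OOOO
.OO.O...
O.OO.OOO
.OOO..OO
..OO.OO.
O..O.O.O
Generation 3: 46 live cells
O.OO.O.O
OOOOOOO.
..OOO.OO
OOO.OOOO
.OO.O...
O.OO.OOO
.OOO..OO
..OO.OO.
O..O.O.O
Generation 4: 46 live cells
O.OO.O.O
OOOOOOO.
..OOO.OO
OOO.OOOO
.OO.O...
O.OO.OOO
.OOO..OO
..OO.OO.
O..O.O.O
Generation 5: 46 live cells
O.OO.O.O
OOOOOOO.
..OOO.OO
OOO.OOOO
.OO.O...
O.OO.OOO
.OOO..OO
..OO.OO.
O..O.O.O
Population at generation 5: 46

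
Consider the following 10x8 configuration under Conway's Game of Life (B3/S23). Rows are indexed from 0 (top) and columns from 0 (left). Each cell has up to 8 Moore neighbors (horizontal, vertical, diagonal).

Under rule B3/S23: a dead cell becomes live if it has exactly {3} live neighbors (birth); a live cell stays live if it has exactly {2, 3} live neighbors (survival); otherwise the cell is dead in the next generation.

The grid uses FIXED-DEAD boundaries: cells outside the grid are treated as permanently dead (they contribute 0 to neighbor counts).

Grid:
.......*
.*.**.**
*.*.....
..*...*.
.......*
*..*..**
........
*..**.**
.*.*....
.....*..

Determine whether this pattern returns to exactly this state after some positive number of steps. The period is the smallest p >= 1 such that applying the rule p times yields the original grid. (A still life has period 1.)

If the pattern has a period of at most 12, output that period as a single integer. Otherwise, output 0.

Answer: 0

Derivation:
Simulating and comparing each generation to the original:
Gen 0 (original, given above): 23 live cells
Gen 1: 25 live cells, differs from original
Gen 2: 22 live cells, differs from original
Gen 3: 14 live cells, differs from original
Gen 4: 12 live cells, differs from original
Gen 5: 12 live cells, differs from original
Gen 6: 7 live cells, differs from original
Gen 7: 5 live cells, differs from original
Gen 8: 2 live cells, differs from original
Gen 9: 0 live cells, differs from original
Gen 10: 0 live cells, differs from original
Gen 11: 0 live cells, differs from original
Gen 12: 0 live cells, differs from original
No period found within 12 steps.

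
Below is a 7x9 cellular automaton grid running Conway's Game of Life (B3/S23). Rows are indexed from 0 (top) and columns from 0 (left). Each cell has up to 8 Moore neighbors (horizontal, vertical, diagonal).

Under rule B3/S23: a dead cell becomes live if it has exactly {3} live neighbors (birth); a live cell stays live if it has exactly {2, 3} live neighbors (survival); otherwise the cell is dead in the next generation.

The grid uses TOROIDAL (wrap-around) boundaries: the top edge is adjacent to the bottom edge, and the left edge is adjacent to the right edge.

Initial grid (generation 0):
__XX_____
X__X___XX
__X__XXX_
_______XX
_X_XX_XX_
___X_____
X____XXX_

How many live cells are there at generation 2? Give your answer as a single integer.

Answer: 23

Derivation:
Simulating step by step:
Generation 0 (given above): 22 live cells
Generation 1: 28 live cells
XXXXX____
_X_XX__XX
X________
__XXX___X
__XXX_XXX
__XX____X
__XXX_X__
Generation 2: 23 live cells
X______XX
____X___X
XX_____X_
XXX_XX__X
XX___X__X
_X____X_X
X____X___
Population at generation 2: 23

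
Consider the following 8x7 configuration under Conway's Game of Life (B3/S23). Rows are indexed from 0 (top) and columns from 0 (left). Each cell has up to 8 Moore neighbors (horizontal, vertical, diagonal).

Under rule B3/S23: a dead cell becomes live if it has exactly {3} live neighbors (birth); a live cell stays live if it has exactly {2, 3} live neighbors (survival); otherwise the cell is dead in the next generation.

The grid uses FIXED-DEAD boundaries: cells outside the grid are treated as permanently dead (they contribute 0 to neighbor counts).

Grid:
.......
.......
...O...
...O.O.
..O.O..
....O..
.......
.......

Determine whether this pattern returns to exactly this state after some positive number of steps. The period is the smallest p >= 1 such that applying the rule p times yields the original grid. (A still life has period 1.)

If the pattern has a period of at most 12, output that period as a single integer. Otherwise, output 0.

Answer: 2

Derivation:
Simulating and comparing each generation to the original:
Gen 0 (original, given above): 6 live cells
Gen 1: 6 live cells, differs from original
Gen 2: 6 live cells, MATCHES original -> period = 2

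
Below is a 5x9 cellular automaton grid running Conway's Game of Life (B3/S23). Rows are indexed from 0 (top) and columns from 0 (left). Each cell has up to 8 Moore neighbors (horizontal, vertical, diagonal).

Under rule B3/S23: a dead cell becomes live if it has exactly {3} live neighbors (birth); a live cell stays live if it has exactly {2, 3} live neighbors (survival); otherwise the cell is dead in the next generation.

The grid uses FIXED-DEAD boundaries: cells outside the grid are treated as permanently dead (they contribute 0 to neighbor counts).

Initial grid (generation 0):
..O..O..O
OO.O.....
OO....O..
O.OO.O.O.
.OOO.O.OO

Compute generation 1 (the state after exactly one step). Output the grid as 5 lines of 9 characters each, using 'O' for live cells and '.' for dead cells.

Answer: .OO......
O........
...OO.O..
O..O.O.OO
.O.O...OO

Derivation:
Simulating step by step:
Generation 0 (given above): 20 live cells
Generation 1: 15 live cells
(generation 1 grid is the final answer)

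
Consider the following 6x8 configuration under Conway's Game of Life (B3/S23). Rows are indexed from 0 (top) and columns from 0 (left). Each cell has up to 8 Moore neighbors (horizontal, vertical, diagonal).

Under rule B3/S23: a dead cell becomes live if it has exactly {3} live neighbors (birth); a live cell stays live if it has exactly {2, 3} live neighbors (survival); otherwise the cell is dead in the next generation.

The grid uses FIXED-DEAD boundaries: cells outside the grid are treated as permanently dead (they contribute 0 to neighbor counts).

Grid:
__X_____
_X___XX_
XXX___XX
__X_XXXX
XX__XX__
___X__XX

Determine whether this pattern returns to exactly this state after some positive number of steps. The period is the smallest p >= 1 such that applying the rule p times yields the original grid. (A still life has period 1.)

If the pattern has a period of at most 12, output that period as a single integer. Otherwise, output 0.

Answer: 0

Derivation:
Simulating and comparing each generation to the original:
Gen 0 (original, given above): 21 live cells
Gen 1: 16 live cells, differs from original
Gen 2: 15 live cells, differs from original
Gen 3: 15 live cells, differs from original
Gen 4: 19 live cells, differs from original
Gen 5: 14 live cells, differs from original
Gen 6: 11 live cells, differs from original
Gen 7: 17 live cells, differs from original
Gen 8: 18 live cells, differs from original
Gen 9: 23 live cells, differs from original
Gen 10: 15 live cells, differs from original
Gen 11: 16 live cells, differs from original
Gen 12: 15 live cells, differs from original
No period found within 12 steps.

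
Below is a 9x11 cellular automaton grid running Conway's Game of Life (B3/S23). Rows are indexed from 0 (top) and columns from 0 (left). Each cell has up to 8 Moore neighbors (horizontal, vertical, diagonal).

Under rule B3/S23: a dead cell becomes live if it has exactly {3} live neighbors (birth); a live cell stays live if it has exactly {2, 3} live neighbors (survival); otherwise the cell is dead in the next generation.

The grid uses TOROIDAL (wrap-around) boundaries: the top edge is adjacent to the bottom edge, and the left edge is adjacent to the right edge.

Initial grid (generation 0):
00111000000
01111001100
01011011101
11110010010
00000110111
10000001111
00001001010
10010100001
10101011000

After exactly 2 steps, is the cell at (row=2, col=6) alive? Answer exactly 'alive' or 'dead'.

Answer: dead

Derivation:
Simulating step by step:
Generation 0 (given above): 44 live cells
Generation 1: 30 live cells
00000010100
11000010110
00000010001
01010000000
00100110000
10000100000
00001011000
11010101101
10100010001
Generation 2: 42 live cells
00000110100
10000110111
01100001011
00100110000
01101110000
00001001000
01001001101
01111100111
00100110101

Cell (2,6) at generation 2: 0 -> dead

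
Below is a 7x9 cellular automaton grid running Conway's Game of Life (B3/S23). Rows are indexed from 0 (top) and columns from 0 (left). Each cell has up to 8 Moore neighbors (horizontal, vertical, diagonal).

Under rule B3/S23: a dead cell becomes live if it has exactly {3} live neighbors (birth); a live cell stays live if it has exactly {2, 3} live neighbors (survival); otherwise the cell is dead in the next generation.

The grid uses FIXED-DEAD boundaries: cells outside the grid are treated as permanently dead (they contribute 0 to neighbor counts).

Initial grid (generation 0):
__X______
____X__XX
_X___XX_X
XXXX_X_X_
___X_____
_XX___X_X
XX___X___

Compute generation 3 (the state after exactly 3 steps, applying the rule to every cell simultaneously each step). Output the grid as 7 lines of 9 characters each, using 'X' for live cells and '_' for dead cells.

Simulating step by step:
Generation 0 (given above): 22 live cells
Generation 1: 25 live cells
_________
_____XXXX
XX_X_X__X
XX_X_X_X_
X__XX_XX_
XXX______
XXX______
Generation 2: 22 live cells
______XX_
____XXXXX
XX___X__X
___X_X_XX
___XXXXX_
_________
X_X______
Generation 3: 14 live cells
(generation 3 grid is the final answer)

Answer: ________X
____X___X
_________
__XX____X
___X_X_XX
___XXXX__
_________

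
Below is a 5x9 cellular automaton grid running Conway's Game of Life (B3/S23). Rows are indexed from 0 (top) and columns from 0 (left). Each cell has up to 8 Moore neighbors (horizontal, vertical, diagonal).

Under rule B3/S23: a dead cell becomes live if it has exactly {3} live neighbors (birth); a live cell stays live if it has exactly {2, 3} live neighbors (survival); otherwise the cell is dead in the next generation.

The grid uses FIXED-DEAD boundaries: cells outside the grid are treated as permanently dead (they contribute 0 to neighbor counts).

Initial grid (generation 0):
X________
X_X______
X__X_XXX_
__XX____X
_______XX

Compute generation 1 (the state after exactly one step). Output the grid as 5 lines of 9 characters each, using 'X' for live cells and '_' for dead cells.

Answer: _X_______
X_____X__
___XX_XX_
__XXX___X
_______XX

Derivation:
Simulating step by step:
Generation 0 (given above): 13 live cells
Generation 1: 13 live cells
(generation 1 grid is the final answer)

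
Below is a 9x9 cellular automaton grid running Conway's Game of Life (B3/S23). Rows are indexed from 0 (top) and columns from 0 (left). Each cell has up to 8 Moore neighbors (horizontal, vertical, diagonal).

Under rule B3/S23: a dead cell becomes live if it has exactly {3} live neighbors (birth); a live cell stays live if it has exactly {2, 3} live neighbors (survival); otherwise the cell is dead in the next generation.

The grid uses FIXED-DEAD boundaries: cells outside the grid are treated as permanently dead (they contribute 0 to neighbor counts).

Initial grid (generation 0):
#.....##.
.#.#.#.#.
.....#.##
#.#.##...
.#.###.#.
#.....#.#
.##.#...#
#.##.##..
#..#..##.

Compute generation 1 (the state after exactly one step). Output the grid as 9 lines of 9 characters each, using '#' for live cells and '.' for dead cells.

Answer: ......##.
....##...
.###.#.##
.##....##
####...#.
#.....#.#
#.#.#.#..
#....##..
.#######.

Derivation:
Simulating step by step:
Generation 0 (given above): 35 live cells
Generation 1: 36 live cells
(generation 1 grid is the final answer)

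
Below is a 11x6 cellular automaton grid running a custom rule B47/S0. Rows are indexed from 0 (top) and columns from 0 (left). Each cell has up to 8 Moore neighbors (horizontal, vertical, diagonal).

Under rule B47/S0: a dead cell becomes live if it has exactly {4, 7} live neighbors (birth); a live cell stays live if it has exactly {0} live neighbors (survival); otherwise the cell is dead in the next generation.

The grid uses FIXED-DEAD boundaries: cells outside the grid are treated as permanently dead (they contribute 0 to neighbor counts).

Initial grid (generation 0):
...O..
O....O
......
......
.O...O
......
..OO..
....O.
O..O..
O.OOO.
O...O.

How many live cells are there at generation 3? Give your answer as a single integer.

Simulating step by step:
Generation 0 (given above): 16 live cells
Generation 1: 9 live cells
...O..
O....O
......
......
.O...O
......
......
...O..
....O.
.O....
...O..
Generation 2: 7 live cells
...O..
O....O
......
......
.O...O
......
......
......
......
.O....
...O..
Generation 3: 7 live cells
...O..
O....O
......
......
.O...O
......
......
......
......
.O....
...O..
Population at generation 3: 7

Answer: 7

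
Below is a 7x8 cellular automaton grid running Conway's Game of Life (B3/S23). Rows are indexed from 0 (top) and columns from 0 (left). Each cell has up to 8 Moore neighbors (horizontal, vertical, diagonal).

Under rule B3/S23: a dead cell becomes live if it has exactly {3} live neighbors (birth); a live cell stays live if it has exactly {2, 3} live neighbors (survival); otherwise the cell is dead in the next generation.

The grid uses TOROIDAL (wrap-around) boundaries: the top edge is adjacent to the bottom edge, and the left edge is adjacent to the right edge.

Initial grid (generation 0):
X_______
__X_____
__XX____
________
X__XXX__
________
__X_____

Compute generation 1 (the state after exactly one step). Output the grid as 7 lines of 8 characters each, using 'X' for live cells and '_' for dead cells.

Simulating step by step:
Generation 0 (given above): 9 live cells
Generation 1: 10 live cells
(generation 1 grid is the final answer)

Answer: _X______
_XXX____
__XX____
__X_____
____X___
___XX___
________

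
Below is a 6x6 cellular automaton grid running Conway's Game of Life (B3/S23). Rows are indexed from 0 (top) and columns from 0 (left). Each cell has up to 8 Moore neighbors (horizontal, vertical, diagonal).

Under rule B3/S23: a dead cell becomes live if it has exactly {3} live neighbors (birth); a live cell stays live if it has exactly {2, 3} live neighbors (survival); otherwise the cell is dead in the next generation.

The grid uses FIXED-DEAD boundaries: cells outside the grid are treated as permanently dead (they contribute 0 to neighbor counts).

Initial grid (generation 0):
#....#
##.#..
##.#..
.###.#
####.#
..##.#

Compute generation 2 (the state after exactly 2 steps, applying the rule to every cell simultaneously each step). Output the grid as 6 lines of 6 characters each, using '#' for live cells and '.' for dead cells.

Simulating step by step:
Generation 0 (given above): 20 live cells
Generation 1: 7 live cells
##....
....#.
...#..
......
#....#
...#..
Generation 2: 0 live cells
(generation 2 grid is the final answer)

Answer: ......
......
......
......
......
......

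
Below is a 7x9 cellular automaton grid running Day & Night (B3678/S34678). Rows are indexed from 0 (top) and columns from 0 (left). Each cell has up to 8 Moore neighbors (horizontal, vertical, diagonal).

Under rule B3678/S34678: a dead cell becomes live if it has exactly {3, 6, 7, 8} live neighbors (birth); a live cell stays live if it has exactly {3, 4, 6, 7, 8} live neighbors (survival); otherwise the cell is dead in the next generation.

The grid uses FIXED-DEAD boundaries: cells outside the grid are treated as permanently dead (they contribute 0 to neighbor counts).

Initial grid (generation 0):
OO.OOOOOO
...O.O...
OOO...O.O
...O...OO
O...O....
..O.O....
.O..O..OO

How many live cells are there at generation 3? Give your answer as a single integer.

Answer: 11

Derivation:
Simulating step by step:
Generation 0 (given above): 26 live cells
Generation 1: 16 live cells
..O.OOO..
...O.O..O
..OOO....
O.O....O.
.........
.O...O...
...O.....
Generation 2: 12 live cells
...OOO...
....OOO..
.OOOO....
.O.......
.O.......
.........
.........
Generation 3: 11 live cells
....OOO..
...OO....
..OOO....
OO.O.....
.........
.........
.........
Population at generation 3: 11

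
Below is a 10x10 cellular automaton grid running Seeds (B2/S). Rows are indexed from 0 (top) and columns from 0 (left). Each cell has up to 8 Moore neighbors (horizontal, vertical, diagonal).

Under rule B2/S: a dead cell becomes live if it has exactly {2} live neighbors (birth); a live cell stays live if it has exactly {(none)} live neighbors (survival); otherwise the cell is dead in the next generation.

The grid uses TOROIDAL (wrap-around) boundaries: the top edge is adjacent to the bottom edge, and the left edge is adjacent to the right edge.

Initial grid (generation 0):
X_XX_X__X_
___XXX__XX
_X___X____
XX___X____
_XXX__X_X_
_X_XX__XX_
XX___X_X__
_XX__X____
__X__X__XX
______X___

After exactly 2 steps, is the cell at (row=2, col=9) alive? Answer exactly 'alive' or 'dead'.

Simulating step by step:
Generation 0 (given above): 37 live cells
Generation 1: 15 live cells
_X________
_______X__
___X____X_
___X___X_X
__________
__________
_________X
___X___X__
X__XX__X__
X_________
Generation 2: 24 live cells
X_________
__X_____X_
__X_X_X__X
__X_X_____
________X_
__________
________X_
X_X___X__X
_XX___X_XX
__XXX____X

Cell (2,9) at generation 2: 1 -> alive

Answer: alive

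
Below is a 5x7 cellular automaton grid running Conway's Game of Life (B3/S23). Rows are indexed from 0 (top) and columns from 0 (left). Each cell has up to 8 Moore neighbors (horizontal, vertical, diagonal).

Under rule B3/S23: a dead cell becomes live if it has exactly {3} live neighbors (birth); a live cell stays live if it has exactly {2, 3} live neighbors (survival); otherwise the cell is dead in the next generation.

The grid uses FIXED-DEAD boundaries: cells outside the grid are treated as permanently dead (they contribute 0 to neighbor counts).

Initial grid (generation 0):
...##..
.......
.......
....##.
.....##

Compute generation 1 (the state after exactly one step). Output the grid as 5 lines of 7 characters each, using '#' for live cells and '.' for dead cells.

Answer: .......
.......
.......
....###
....###

Derivation:
Simulating step by step:
Generation 0 (given above): 6 live cells
Generation 1: 6 live cells
(generation 1 grid is the final answer)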